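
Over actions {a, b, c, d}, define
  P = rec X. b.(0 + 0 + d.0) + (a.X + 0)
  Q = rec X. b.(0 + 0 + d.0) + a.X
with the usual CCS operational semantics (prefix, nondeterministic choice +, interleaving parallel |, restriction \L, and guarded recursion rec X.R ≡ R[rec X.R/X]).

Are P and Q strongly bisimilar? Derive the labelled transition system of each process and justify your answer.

YES

LTS(P): 3 reachable states
  u0 = rec X. b.(0 + 0 + d.0) + (a.X + 0) :: —a→ u0, —b→ u1
  u1 = 0 + 0 + d.0 :: —d→ u2
  u2 = 0 :: (no moves)
LTS(Q): 3 reachable states
  v0 = rec X. b.(0 + 0 + d.0) + a.X :: —a→ v0, —b→ v1
  v1 = 0 + 0 + d.0 :: —d→ v2
  v2 = 0 :: (no moves)
Coarsest stable partition (strong bisimilarity classes):
  B0 = {u0, v0}
  B1 = {u1, v1}
  B2 = {u2, v2}
u0 ∈ B0, v0 ∈ B0 → same block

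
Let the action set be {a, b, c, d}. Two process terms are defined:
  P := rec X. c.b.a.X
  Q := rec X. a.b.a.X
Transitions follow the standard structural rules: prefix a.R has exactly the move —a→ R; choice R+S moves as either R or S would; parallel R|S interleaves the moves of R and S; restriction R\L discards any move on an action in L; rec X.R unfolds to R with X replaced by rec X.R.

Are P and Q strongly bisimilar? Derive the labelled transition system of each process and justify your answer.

P's transition system — 3 states:
  u0 = rec X. c.b.a.X :: --c--▸ u1
  u1 = b.a.(rec X. c.b.a.X) :: --b--▸ u2
  u2 = a.(rec X. c.b.a.X) :: --a--▸ u0
Q's transition system — 3 states:
  v0 = rec X. a.b.a.X :: --a--▸ v1
  v1 = b.a.(rec X. a.b.a.X) :: --b--▸ v2
  v2 = a.(rec X. a.b.a.X) :: --a--▸ v0
Coarsest stable partition (strong bisimilarity classes):
  B0 = {u0}
  B1 = {u1}
  B2 = {u2}
  B3 = {v0}
  B4 = {v1}
  B5 = {v2}
u0 ∈ B0, v0 ∈ B3 → different blocks

NO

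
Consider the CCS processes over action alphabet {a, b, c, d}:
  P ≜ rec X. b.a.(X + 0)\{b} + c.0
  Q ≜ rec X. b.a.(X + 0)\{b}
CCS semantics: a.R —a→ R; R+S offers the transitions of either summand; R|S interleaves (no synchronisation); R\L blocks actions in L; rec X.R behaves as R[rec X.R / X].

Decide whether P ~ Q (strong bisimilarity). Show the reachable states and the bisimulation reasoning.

P ≁ Q

LTS(P): 5 reachable states
  u0 = rec X. b.a.(X + 0)\{b} + c.0 → —b→ u1, —c→ u2
  u1 = a.((rec X. b.a.(X + 0)\{b} + c.0) + 0)\{b} → —a→ u3
  u2 = 0 → deadlocked
  u3 = ((rec X. b.a.(X + 0)\{b} + c.0) + 0)\{b} → —c→ u4
  u4 = 0\{b} → deadlocked
LTS(Q): 3 reachable states
  v0 = rec X. b.a.(X + 0)\{b} → —b→ v1
  v1 = a.((rec X. b.a.(X + 0)\{b}) + 0)\{b} → —a→ v2
  v2 = ((rec X. b.a.(X + 0)\{b}) + 0)\{b} → deadlocked
Bisimilarity quotient blocks:
  B0 = {u0}
  B1 = {u1}
  B2 = {u3}
  B3 = {u2, u4, v2}
  B4 = {v0}
  B5 = {v1}
u0 ∈ B0, v0 ∈ B4 → different blocks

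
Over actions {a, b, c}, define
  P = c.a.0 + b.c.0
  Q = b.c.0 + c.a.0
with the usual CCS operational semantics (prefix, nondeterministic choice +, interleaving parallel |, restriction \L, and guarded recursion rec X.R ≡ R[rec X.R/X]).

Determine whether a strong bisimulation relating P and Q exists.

P's transition system — 4 states:
  m0 = c.a.0 + b.c.0 → ··b··> m1, ··c··> m2
  m1 = c.0 → ··c··> m3
  m2 = a.0 → ··a··> m3
  m3 = 0 → ·
Q's transition system — 4 states:
  n0 = b.c.0 + c.a.0 → ··b··> n1, ··c··> n2
  n1 = c.0 → ··c··> n3
  n2 = a.0 → ··a··> n3
  n3 = 0 → ·
Coarsest stable partition (strong bisimilarity classes):
  B0 = {m0, n0}
  B1 = {m1, n1}
  B2 = {m3, n3}
  B3 = {m2, n2}
m0 ∈ B0, n0 ∈ B0 → same block

bisimilar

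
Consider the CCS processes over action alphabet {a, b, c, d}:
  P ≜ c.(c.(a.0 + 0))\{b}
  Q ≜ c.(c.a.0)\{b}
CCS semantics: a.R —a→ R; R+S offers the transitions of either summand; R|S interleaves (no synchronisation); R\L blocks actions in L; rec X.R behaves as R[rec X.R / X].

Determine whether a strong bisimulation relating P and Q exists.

YES

Reachable graph of P (4 states):
  s0 = c.(c.(a.0 + 0))\{b} | —c→ s1
  s1 = (c.(a.0 + 0))\{b} | —c→ s2
  s2 = (a.0 + 0)\{b} | —a→ s3
  s3 = 0\{b} | ·
Reachable graph of Q (4 states):
  t0 = c.(c.a.0)\{b} | —c→ t1
  t1 = (c.a.0)\{b} | —c→ t2
  t2 = (a.0)\{b} | —a→ t3
  t3 = 0\{b} | ·
Bisimilarity quotient blocks:
  B0 = {s0, t0}
  B1 = {s1, t1}
  B2 = {s2, t2}
  B3 = {s3, t3}
s0 ∈ B0, t0 ∈ B0 → same block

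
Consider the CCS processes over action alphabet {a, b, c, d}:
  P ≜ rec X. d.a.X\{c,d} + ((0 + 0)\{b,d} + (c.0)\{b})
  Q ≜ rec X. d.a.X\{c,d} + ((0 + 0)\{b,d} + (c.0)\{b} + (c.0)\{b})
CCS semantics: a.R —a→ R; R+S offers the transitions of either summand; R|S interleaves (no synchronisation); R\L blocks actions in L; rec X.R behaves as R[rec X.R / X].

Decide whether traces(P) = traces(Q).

LTS(P): 4 reachable states
  u0 = rec X. d.a.X\{c,d} + ((0 + 0)\{b,d} + (c.0)\{b}) :: --c--▸ u1, --d--▸ u2
  u1 = 0\{b} :: (no moves)
  u2 = a.(rec X. d.a.X\{c,d} + ((0 + 0)\{b,d} + (c.0)\{b}))\{c,d} :: --a--▸ u3
  u3 = (rec X. d.a.X\{c,d} + ((0 + 0)\{b,d} + (c.0)\{b}))\{c,d} :: (no moves)
LTS(Q): 4 reachable states
  v0 = rec X. d.a.X\{c,d} + ((0 + 0)\{b,d} + (c.0)\{b} + (c.0)\{b}) :: --c--▸ v1, --d--▸ v2
  v1 = 0\{b} :: (no moves)
  v2 = a.(rec X. d.a.X\{c,d} + ((0 + 0)\{b,d} + (c.0)\{b} + (c.0)\{b}))\{c,d} :: --a--▸ v3
  v3 = (rec X. d.a.X\{c,d} + ((0 + 0)\{b,d} + (c.0)\{b} + (c.0)\{b}))\{c,d} :: (no moves)
Partition-refinement fixed point:
  B0 = {u0, v0}
  B1 = {u2, v2}
  B2 = {u1, u3, v1, v3}
u0 ∈ B0, v0 ∈ B0 → same block
Bisimilar ⇒ trace-equivalent.

YES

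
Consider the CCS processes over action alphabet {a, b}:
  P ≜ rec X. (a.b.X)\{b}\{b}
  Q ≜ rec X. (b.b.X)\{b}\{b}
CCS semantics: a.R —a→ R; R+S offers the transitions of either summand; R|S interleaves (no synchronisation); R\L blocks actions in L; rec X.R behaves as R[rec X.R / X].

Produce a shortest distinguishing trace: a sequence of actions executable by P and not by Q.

a

Reachable graph of P (2 states):
  p0 = rec X. (a.b.X)\{b}\{b} has moves --a--▸ p1
  p1 = (b.(rec X. (a.b.X)\{b}\{b}))\{b}\{b} has moves deadlocked
Reachable graph of Q (1 states):
  q0 = rec X. (b.b.X)\{b}\{b} has moves deadlocked
Executing a from P (initial set {p0}):
  after a @ step 1: {p1}
  P completes σ.
Executing a from Q (initial set {q0}):
  after a @ step 1: ∅ (Q stuck)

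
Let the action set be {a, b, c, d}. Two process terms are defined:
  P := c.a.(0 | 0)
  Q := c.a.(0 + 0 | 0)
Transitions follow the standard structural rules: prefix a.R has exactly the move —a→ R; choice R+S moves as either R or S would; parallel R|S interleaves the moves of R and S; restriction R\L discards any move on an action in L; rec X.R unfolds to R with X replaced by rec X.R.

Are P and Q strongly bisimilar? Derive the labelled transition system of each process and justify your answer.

YES

LTS(P): 3 reachable states
  m0 = c.a.(0 | 0) has moves —c→ m1
  m1 = a.(0 | 0) has moves —a→ m2
  m2 = 0 | 0 has moves (no moves)
LTS(Q): 3 reachable states
  n0 = c.a.(0 + 0 | 0) has moves —c→ n1
  n1 = a.(0 + 0 | 0) has moves —a→ n2
  n2 = 0 + 0 | 0 has moves (no moves)
Partition-refinement fixed point:
  B0 = {m0, n0}
  B1 = {m1, n1}
  B2 = {m2, n2}
m0 ∈ B0, n0 ∈ B0 → same block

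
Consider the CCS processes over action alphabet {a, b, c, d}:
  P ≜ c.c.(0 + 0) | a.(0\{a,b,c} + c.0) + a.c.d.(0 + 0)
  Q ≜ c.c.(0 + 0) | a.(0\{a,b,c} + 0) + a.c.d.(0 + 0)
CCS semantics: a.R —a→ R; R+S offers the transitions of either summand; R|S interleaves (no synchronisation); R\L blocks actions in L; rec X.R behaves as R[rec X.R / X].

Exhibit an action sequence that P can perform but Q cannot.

LTS(P): 12 reachable states
  m0 = c.c.(0 + 0) | a.(0\{a,b,c} + c.0) + a.c.d.(0 + 0) | --a--▸ m1, --a--▸ m2, --c--▸ m3
  m1 = c.c.(0 + 0) | (0\{a,b,c} + c.0) | --c--▸ m4, --c--▸ m5
  m2 = c.d.(0 + 0) | --c--▸ m6
  m3 = c.(0 + 0) | a.(0\{a,b,c} + c.0) | --a--▸ m4, --c--▸ m7
  m4 = c.(0 + 0) | (0\{a,b,c} + c.0) | --c--▸ m8, --c--▸ m9
  m5 = c.c.(0 + 0) | 0 | --c--▸ m9
  m6 = d.(0 + 0) | --d--▸ m10
  m7 = (0 + 0) | a.(0\{a,b,c} + c.0) | --a--▸ m8
  m8 = (0 + 0) | (0\{a,b,c} + c.0) | --c--▸ m11
  m9 = c.(0 + 0) | 0 | --c--▸ m11
  m10 = 0 + 0 | stopped
  m11 = (0 + 0) | 0 | stopped
LTS(Q): 9 reachable states
  n0 = c.c.(0 + 0) | a.(0\{a,b,c} + 0) + a.c.d.(0 + 0) | --a--▸ n1, --a--▸ n2, --c--▸ n3
  n1 = c.c.(0 + 0) | (0\{a,b,c} + 0) | --c--▸ n4
  n2 = c.d.(0 + 0) | --c--▸ n5
  n3 = c.(0 + 0) | a.(0\{a,b,c} + 0) | --a--▸ n4, --c--▸ n6
  n4 = c.(0 + 0) | (0\{a,b,c} + 0) | --c--▸ n7
  n5 = d.(0 + 0) | --d--▸ n8
  n6 = (0 + 0) | a.(0\{a,b,c} + 0) | --a--▸ n7
  n7 = (0 + 0) | (0\{a,b,c} + 0) | stopped
  n8 = 0 + 0 | stopped
Executing accc from P (initial set {m0}):
  [1] a ⇒ {m1, m2}
  [2] c ⇒ {m4, m5, m6}
  [3] c ⇒ {m8, m9}
  [4] c ⇒ {m11}
  ✓ P
Executing accc from Q (initial set {n0}):
  [1] a ⇒ {n1, n2}
  [2] c ⇒ {n4, n5}
  [3] c ⇒ {n7}
  [4] c ⇒ ∅ (Q stuck)

accc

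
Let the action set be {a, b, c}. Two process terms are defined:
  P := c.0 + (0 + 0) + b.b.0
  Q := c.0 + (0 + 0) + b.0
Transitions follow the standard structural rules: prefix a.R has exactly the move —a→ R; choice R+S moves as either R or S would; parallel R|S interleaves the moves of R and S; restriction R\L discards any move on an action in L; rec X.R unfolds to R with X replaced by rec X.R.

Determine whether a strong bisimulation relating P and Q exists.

P's transition system — 3 states:
  m0 = c.0 + (0 + 0) + b.b.0 has moves -b-> m1, -c-> m2
  m1 = b.0 has moves -b-> m2
  m2 = 0 has moves deadlocked
Q's transition system — 2 states:
  n0 = c.0 + (0 + 0) + b.0 has moves -b-> n1, -c-> n1
  n1 = 0 has moves deadlocked
Bisimilarity quotient blocks:
  B0 = {m0}
  B1 = {m1}
  B2 = {m2, n1}
  B3 = {n0}
m0 ∈ B0, n0 ∈ B3 → different blocks

not bisimilar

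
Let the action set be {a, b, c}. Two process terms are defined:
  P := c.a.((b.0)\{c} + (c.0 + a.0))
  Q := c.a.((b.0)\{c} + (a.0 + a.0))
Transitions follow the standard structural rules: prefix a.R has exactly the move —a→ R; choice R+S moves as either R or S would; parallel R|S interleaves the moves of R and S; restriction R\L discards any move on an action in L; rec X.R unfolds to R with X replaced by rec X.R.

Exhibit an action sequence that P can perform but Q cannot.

LTS(P): 5 reachable states
  u0 = c.a.((b.0)\{c} + (c.0 + a.0)) has moves =c=> u1
  u1 = a.((b.0)\{c} + (c.0 + a.0)) has moves =a=> u2
  u2 = (b.0)\{c} + (c.0 + a.0) has moves =a=> u3, =b=> u4, =c=> u3
  u3 = 0 has moves ∅
  u4 = 0\{c} has moves ∅
LTS(Q): 5 reachable states
  v0 = c.a.((b.0)\{c} + (a.0 + a.0)) has moves =c=> v1
  v1 = a.((b.0)\{c} + (a.0 + a.0)) has moves =a=> v2
  v2 = (b.0)\{c} + (a.0 + a.0) has moves =a=> v3, =b=> v4
  v3 = 0 has moves ∅
  v4 = 0\{c} has moves ∅
Run σ = ⟨cac⟩ on P: start {u0}
  [1] c ⇒ {u1}
  [2] a ⇒ {u2}
  [3] c ⇒ {u3}
  P completes σ.
Run σ = ⟨cac⟩ on Q: start {v0}
  [1] c ⇒ {v1}
  [2] a ⇒ {v2}
  [3] c ⇒ ∅ (Q stuck)

cac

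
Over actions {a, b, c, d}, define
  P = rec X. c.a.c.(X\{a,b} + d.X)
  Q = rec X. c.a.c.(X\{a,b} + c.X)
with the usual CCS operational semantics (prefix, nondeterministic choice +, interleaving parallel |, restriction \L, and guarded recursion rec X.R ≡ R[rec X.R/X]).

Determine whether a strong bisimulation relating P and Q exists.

P's transition system — 5 states:
  m0 = rec X. c.a.c.(X\{a,b} + d.X) ⊢ —c→ m1
  m1 = a.c.((rec X. c.a.c.(X\{a,b} + d.X))\{a,b} + d.(rec X. c.a.c.(X\{a,b} + d.X))) ⊢ —a→ m2
  m2 = c.((rec X. c.a.c.(X\{a,b} + d.X))\{a,b} + d.(rec X. c.a.c.(X\{a,b} + d.X))) ⊢ —c→ m3
  m3 = (rec X. c.a.c.(X\{a,b} + d.X))\{a,b} + d.(rec X. c.a.c.(X\{a,b} + d.X)) ⊢ —c→ m4, —d→ m0
  m4 = (a.c.((rec X. c.a.c.(X\{a,b} + d.X))\{a,b} + d.(rec X. c.a.c.(X\{a,b} + d.X))))\{a,b} ⊢ ·
Q's transition system — 5 states:
  n0 = rec X. c.a.c.(X\{a,b} + c.X) ⊢ —c→ n1
  n1 = a.c.((rec X. c.a.c.(X\{a,b} + c.X))\{a,b} + c.(rec X. c.a.c.(X\{a,b} + c.X))) ⊢ —a→ n2
  n2 = c.((rec X. c.a.c.(X\{a,b} + c.X))\{a,b} + c.(rec X. c.a.c.(X\{a,b} + c.X))) ⊢ —c→ n3
  n3 = (rec X. c.a.c.(X\{a,b} + c.X))\{a,b} + c.(rec X. c.a.c.(X\{a,b} + c.X)) ⊢ —c→ n0, —c→ n4
  n4 = (a.c.((rec X. c.a.c.(X\{a,b} + c.X))\{a,b} + c.(rec X. c.a.c.(X\{a,b} + c.X))))\{a,b} ⊢ ·
Coarsest stable partition (strong bisimilarity classes):
  B0 = {m0}
  B1 = {m1}
  B2 = {m2}
  B3 = {m3}
  B4 = {m4, n4}
  B5 = {n0}
  B6 = {n1}
  B7 = {n2}
  B8 = {n3}
m0 ∈ B0, n0 ∈ B5 → different blocks

NO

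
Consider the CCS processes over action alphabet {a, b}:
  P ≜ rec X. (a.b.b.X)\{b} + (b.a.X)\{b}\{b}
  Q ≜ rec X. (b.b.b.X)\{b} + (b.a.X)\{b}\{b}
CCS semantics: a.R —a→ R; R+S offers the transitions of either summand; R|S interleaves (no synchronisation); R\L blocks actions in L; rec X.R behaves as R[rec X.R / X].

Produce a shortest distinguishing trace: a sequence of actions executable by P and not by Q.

a

P's transition system — 2 states:
  m0 = rec X. (a.b.b.X)\{b} + (b.a.X)\{b}\{b} | =a=> m1
  m1 = (b.b.(rec X. (a.b.b.X)\{b} + (b.a.X)\{b}\{b}))\{b} | deadlocked
Q's transition system — 1 states:
  n0 = rec X. (b.b.b.X)\{b} + (b.a.X)\{b}\{b} | deadlocked
Run σ = ⟨a⟩ on P: start {m0}
  after a @ step 1: {m1}
  — P admits the full trace.
Run σ = ⟨a⟩ on Q: start {n0}
  after a @ step 1: ∅  — Q cannot continue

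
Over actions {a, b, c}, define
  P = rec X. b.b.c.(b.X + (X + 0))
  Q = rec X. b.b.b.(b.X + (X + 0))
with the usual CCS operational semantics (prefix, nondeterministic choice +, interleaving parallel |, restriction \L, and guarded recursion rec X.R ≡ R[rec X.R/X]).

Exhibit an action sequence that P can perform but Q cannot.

bbc

P's transition system — 4 states:
  m0 = rec X. b.b.c.(b.X + (X + 0)) :: -b-> m1
  m1 = b.c.(b.(rec X. b.b.c.(b.X + (X + 0))) + ((rec X. b.b.c.(b.X + (X + 0))) + 0)) :: -b-> m2
  m2 = c.(b.(rec X. b.b.c.(b.X + (X + 0))) + ((rec X. b.b.c.(b.X + (X + 0))) + 0)) :: -c-> m3
  m3 = b.(rec X. b.b.c.(b.X + (X + 0))) + ((rec X. b.b.c.(b.X + (X + 0))) + 0) :: -b-> m0, -b-> m1
Q's transition system — 4 states:
  n0 = rec X. b.b.b.(b.X + (X + 0)) :: -b-> n1
  n1 = b.b.(b.(rec X. b.b.b.(b.X + (X + 0))) + ((rec X. b.b.b.(b.X + (X + 0))) + 0)) :: -b-> n2
  n2 = b.(b.(rec X. b.b.b.(b.X + (X + 0))) + ((rec X. b.b.b.(b.X + (X + 0))) + 0)) :: -b-> n3
  n3 = b.(rec X. b.b.b.(b.X + (X + 0))) + ((rec X. b.b.b.(b.X + (X + 0))) + 0) :: -b-> n0, -b-> n1
Trace ⟨bbc⟩ through P, begin at {m0}:
  [1] b ⇒ {m1}
  [2] b ⇒ {m2}
  [3] c ⇒ {m3}
  P completes σ.
Trace ⟨bbc⟩ through Q, begin at {n0}:
  [1] b ⇒ {n1}
  [2] b ⇒ {n2}
  [3] c ⇒ no successor for Q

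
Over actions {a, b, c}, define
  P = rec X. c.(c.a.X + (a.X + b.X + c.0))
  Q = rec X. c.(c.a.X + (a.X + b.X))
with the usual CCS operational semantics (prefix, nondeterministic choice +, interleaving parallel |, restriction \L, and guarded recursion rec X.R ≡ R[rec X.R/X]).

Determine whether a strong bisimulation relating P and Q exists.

NO

P's transition system — 4 states:
  m0 = rec X. c.(c.a.X + (a.X + b.X + c.0)) ⊢ ··c··> m1
  m1 = c.a.(rec X. c.(c.a.X + (a.X + b.X + c.0))) + (a.(rec X. c.(c.a.X + (a.X + b.X + c.0))) + b.(rec X. c.(c.a.X + (a.X + b.X + c.0))) + c.0) ⊢ ··a··> m0, ··b··> m0, ··c··> m2, ··c··> m3
  m2 = 0 ⊢ ∅
  m3 = a.(rec X. c.(c.a.X + (a.X + b.X + c.0))) ⊢ ··a··> m0
Q's transition system — 3 states:
  n0 = rec X. c.(c.a.X + (a.X + b.X)) ⊢ ··c··> n1
  n1 = c.a.(rec X. c.(c.a.X + (a.X + b.X))) + (a.(rec X. c.(c.a.X + (a.X + b.X))) + b.(rec X. c.(c.a.X + (a.X + b.X)))) ⊢ ··a··> n0, ··b··> n0, ··c··> n2
  n2 = a.(rec X. c.(c.a.X + (a.X + b.X))) ⊢ ··a··> n0
Bisimilarity quotient blocks:
  B0 = {m0}
  B1 = {m1}
  B2 = {m3}
  B3 = {m2}
  B4 = {n0}
  B5 = {n1}
  B6 = {n2}
m0 ∈ B0, n0 ∈ B4 → different blocks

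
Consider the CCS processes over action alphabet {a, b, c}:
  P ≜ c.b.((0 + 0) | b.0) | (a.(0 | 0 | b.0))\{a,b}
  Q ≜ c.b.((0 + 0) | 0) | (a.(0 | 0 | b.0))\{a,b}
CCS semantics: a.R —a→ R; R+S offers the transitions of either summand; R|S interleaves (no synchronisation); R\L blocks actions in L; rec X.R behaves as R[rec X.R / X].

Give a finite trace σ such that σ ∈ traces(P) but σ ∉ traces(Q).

Reachable graph of P (4 states):
  u0 = c.b.((0 + 0) | b.0) | (a.(0 | 0 | b.0))\{a,b} ⊢ --c--▸ u1
  u1 = b.((0 + 0) | b.0) | (a.(0 | 0 | b.0))\{a,b} ⊢ --b--▸ u2
  u2 = (0 + 0) | b.0 | (a.(0 | 0 | b.0))\{a,b} ⊢ --b--▸ u3
  u3 = (0 + 0) | 0 | (a.(0 | 0 | b.0))\{a,b} ⊢ (no moves)
Reachable graph of Q (3 states):
  v0 = c.b.((0 + 0) | 0) | (a.(0 | 0 | b.0))\{a,b} ⊢ --c--▸ v1
  v1 = b.((0 + 0) | 0) | (a.(0 | 0 | b.0))\{a,b} ⊢ --b--▸ v2
  v2 = (0 + 0) | 0 | (a.(0 | 0 | b.0))\{a,b} ⊢ (no moves)
Run σ = ⟨cbb⟩ on P: start {u0}
  step 1 (c): {u1}
  step 2 (b): {u2}
  step 3 (b): {u3}
  ✓ P
Run σ = ⟨cbb⟩ on Q: start {v0}
  step 1 (c): {v1}
  step 2 (b): {v2}
  step 3 (b): ∅  — Q cannot continue

cbb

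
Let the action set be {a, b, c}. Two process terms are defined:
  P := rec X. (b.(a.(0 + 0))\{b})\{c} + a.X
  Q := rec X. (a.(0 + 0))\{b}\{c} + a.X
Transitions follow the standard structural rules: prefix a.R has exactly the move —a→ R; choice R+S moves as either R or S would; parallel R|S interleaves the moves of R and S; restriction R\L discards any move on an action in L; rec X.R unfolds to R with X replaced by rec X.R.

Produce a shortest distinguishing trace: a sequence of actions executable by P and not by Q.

b

LTS(P): 3 reachable states
  u0 = rec X. (b.(a.(0 + 0))\{b})\{c} + a.X → ··a··> u0, ··b··> u1
  u1 = (a.(0 + 0))\{b}\{c} → ··a··> u2
  u2 = (0 + 0)\{b}\{c} → (no moves)
LTS(Q): 2 reachable states
  v0 = rec X. (a.(0 + 0))\{b}\{c} + a.X → ··a··> v0, ··a··> v1
  v1 = (0 + 0)\{b}\{c} → (no moves)
Executing b from P (initial set {u0}):
  [1] b ⇒ {u1}
  P completes σ.
Executing b from Q (initial set {v0}):
  [1] b ⇒ no successor for Q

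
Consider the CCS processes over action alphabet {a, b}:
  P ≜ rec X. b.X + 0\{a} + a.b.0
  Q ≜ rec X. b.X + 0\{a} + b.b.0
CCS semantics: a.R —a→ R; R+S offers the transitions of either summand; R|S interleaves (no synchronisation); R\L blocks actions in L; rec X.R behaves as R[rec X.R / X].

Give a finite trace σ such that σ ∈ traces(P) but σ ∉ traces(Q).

P's transition system — 3 states:
  s0 = rec X. b.X + 0\{a} + a.b.0 → -a-> s1, -b-> s0
  s1 = b.0 → -b-> s2
  s2 = 0 → (no moves)
Q's transition system — 3 states:
  t0 = rec X. b.X + 0\{a} + b.b.0 → -b-> t0, -b-> t1
  t1 = b.0 → -b-> t2
  t2 = 0 → (no moves)
Executing a from P (initial set {s0}):
  step 1 (a): {s1}
  ✓ P
Executing a from Q (initial set {t0}):
  step 1 (a): no successor for Q

a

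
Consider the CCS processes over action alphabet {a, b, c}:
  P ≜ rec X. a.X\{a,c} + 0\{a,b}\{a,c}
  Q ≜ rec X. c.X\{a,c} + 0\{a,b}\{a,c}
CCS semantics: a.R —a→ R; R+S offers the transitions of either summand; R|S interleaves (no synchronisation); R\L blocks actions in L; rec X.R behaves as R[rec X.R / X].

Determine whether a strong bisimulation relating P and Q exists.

P's transition system — 2 states:
  m0 = rec X. a.X\{a,c} + 0\{a,b}\{a,c} ⊢ —a→ m1
  m1 = (rec X. a.X\{a,c} + 0\{a,b}\{a,c})\{a,c} ⊢ ∅
Q's transition system — 2 states:
  n0 = rec X. c.X\{a,c} + 0\{a,b}\{a,c} ⊢ —c→ n1
  n1 = (rec X. c.X\{a,c} + 0\{a,b}\{a,c})\{a,c} ⊢ ∅
Bisimilarity quotient blocks:
  B0 = {m0}
  B1 = {m1, n1}
  B2 = {n0}
m0 ∈ B0, n0 ∈ B2 → different blocks

NO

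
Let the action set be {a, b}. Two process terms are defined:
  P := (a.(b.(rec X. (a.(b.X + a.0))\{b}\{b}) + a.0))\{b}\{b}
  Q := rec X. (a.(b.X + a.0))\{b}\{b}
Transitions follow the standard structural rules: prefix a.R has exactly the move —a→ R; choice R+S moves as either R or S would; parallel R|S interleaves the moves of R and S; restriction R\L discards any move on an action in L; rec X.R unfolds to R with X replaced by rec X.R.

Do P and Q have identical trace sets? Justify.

YES

P's transition system — 3 states:
  m0 = (a.(b.(rec X. (a.(b.X + a.0))\{b}\{b}) + a.0))\{b}\{b} ⊢ ··a··> m1
  m1 = (b.(rec X. (a.(b.X + a.0))\{b}\{b}) + a.0)\{b}\{b} ⊢ ··a··> m2
  m2 = 0\{b}\{b} ⊢ ∅
Q's transition system — 3 states:
  n0 = rec X. (a.(b.X + a.0))\{b}\{b} ⊢ ··a··> n1
  n1 = (b.(rec X. (a.(b.X + a.0))\{b}\{b}) + a.0)\{b}\{b} ⊢ ··a··> n2
  n2 = 0\{b}\{b} ⊢ ∅
Coarsest stable partition (strong bisimilarity classes):
  B0 = {m0, n0}
  B1 = {m1, n1}
  B2 = {m2, n2}
m0 ∈ B0, n0 ∈ B0 → same block
Bisimilar ⇒ trace-equivalent.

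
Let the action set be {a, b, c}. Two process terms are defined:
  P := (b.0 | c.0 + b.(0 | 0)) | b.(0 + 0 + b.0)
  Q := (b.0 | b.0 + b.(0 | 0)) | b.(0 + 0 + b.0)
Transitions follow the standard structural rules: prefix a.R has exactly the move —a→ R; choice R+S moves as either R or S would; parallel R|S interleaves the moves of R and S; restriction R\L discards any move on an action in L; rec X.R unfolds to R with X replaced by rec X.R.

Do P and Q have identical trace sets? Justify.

traces(P) ≠ traces(Q) — witness ⟨c⟩

P's transition system — 12 states:
  p0 = (b.0 | c.0 + b.(0 | 0)) | b.(0 + 0 + b.0) ⊢ --b--▸ p1, --b--▸ p2, --b--▸ p3, --c--▸ p4
  p1 = (b.0 | c.0 + b.(0 | 0)) | (0 + 0 + b.0) ⊢ --b--▸ p5, --b--▸ p6, --b--▸ p7, --c--▸ p8
  p2 = 0 | 0 | b.(0 + 0 + b.0) ⊢ --b--▸ p6
  p3 = 0 | c.0 | b.(0 + 0 + b.0) ⊢ --b--▸ p7, --c--▸ p2
  p4 = b.0 | 0 | b.(0 + 0 + b.0) ⊢ --b--▸ p2, --b--▸ p8
  p5 = (b.0 | c.0 + b.(0 | 0)) | 0 ⊢ --b--▸ p10, --b--▸ p9, --c--▸ p11
  p6 = 0 | 0 | (0 + 0 + b.0) ⊢ --b--▸ p9
  p7 = 0 | c.0 | (0 + 0 + b.0) ⊢ --b--▸ p10, --c--▸ p6
  p8 = b.0 | 0 | (0 + 0 + b.0) ⊢ --b--▸ p11, --b--▸ p6
  p9 = 0 | 0 | 0 ⊢ ∅
  p10 = 0 | c.0 | 0 ⊢ --c--▸ p9
  p11 = b.0 | 0 | 0 ⊢ --b--▸ p9
Q's transition system — 12 states:
  q0 = (b.0 | b.0 + b.(0 | 0)) | b.(0 + 0 + b.0) ⊢ --b--▸ q1, --b--▸ q2, --b--▸ q3, --b--▸ q4
  q1 = (b.0 | b.0 + b.(0 | 0)) | (0 + 0 + b.0) ⊢ --b--▸ q5, --b--▸ q6, --b--▸ q7, --b--▸ q8
  q2 = 0 | 0 | b.(0 + 0 + b.0) ⊢ --b--▸ q6
  q3 = 0 | b.0 | b.(0 + 0 + b.0) ⊢ --b--▸ q2, --b--▸ q7
  q4 = b.0 | 0 | b.(0 + 0 + b.0) ⊢ --b--▸ q2, --b--▸ q8
  q5 = (b.0 | b.0 + b.(0 | 0)) | 0 ⊢ --b--▸ q10, --b--▸ q11, --b--▸ q9
  q6 = 0 | 0 | (0 + 0 + b.0) ⊢ --b--▸ q9
  q7 = 0 | b.0 | (0 + 0 + b.0) ⊢ --b--▸ q10, --b--▸ q6
  q8 = b.0 | 0 | (0 + 0 + b.0) ⊢ --b--▸ q11, --b--▸ q6
  q9 = 0 | 0 | 0 ⊢ ∅
  q10 = 0 | b.0 | 0 ⊢ --b--▸ q9
  q11 = b.0 | 0 | 0 ⊢ --b--▸ q9
Run σ = ⟨c⟩ on P: start {p0}
  [1] c ⇒ {p4}
  P completes σ.
Run σ = ⟨c⟩ on Q: start {q0}
  [1] c ⇒ ∅ (Q stuck)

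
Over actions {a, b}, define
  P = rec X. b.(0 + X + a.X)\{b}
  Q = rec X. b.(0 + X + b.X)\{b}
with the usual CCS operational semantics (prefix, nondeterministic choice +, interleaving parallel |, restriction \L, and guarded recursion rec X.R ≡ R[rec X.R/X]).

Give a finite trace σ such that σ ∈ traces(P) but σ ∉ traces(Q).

ba

Reachable graph of P (3 states):
  m0 = rec X. b.(0 + X + a.X)\{b} ⊢ =b=> m1
  m1 = (0 + (rec X. b.(0 + X + a.X)\{b}) + a.(rec X. b.(0 + X + a.X)\{b}))\{b} ⊢ =a=> m2
  m2 = (rec X. b.(0 + X + a.X)\{b})\{b} ⊢ deadlocked
Reachable graph of Q (2 states):
  n0 = rec X. b.(0 + X + b.X)\{b} ⊢ =b=> n1
  n1 = (0 + (rec X. b.(0 + X + b.X)\{b}) + b.(rec X. b.(0 + X + b.X)\{b}))\{b} ⊢ deadlocked
Trace ⟨ba⟩ through P, begin at {m0}:
  step 1 (b): {m1}
  step 2 (a): {m2}
  P completes σ.
Trace ⟨ba⟩ through Q, begin at {n0}:
  step 1 (b): {n1}
  step 2 (a): no successor for Q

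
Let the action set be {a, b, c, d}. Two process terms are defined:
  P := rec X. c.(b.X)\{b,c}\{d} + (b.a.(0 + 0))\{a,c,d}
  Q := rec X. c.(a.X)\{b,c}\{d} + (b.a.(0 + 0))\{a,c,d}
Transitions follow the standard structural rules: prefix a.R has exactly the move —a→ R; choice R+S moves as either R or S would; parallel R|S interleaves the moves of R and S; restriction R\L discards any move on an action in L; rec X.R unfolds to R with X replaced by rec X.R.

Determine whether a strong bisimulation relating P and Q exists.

LTS(P): 3 reachable states
  p0 = rec X. c.(b.X)\{b,c}\{d} + (b.a.(0 + 0))\{a,c,d} → -b-> p1, -c-> p2
  p1 = (a.(0 + 0))\{a,c,d} → ·
  p2 = (b.(rec X. c.(b.X)\{b,c}\{d} + (b.a.(0 + 0))\{a,c,d}))\{b,c}\{d} → ·
LTS(Q): 4 reachable states
  q0 = rec X. c.(a.X)\{b,c}\{d} + (b.a.(0 + 0))\{a,c,d} → -b-> q1, -c-> q2
  q1 = (a.(0 + 0))\{a,c,d} → ·
  q2 = (a.(rec X. c.(a.X)\{b,c}\{d} + (b.a.(0 + 0))\{a,c,d}))\{b,c}\{d} → -a-> q3
  q3 = (rec X. c.(a.X)\{b,c}\{d} + (b.a.(0 + 0))\{a,c,d})\{b,c}\{d} → ·
Partition-refinement fixed point:
  B0 = {p0}
  B1 = {p1, p2, q1, q3}
  B2 = {q0}
  B3 = {q2}
p0 ∈ B0, q0 ∈ B2 → different blocks

P ≁ Q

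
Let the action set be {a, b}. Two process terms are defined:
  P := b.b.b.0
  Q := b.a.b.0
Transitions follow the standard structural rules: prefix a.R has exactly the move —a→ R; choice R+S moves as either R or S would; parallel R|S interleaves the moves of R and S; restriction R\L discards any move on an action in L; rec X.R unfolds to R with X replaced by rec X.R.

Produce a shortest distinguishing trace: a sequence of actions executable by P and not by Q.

Reachable graph of P (4 states):
  p0 = b.b.b.0 has moves —b→ p1
  p1 = b.b.0 has moves —b→ p2
  p2 = b.0 has moves —b→ p3
  p3 = 0 has moves ∅
Reachable graph of Q (4 states):
  q0 = b.a.b.0 has moves —b→ q1
  q1 = a.b.0 has moves —a→ q2
  q2 = b.0 has moves —b→ q3
  q3 = 0 has moves ∅
Executing bb from P (initial set {p0}):
  step 1 (b): {p1}
  step 2 (b): {p2}
  ✓ P
Executing bb from Q (initial set {q0}):
  step 1 (b): {q1}
  step 2 (b): ∅  — Q cannot continue

bb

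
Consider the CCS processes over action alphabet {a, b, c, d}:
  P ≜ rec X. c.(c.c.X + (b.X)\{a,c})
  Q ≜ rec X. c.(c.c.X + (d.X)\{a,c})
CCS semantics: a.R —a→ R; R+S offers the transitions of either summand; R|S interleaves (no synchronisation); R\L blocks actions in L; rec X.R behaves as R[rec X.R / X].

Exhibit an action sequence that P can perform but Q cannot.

cb

P's transition system — 4 states:
  u0 = rec X. c.(c.c.X + (b.X)\{a,c}) has moves ··c··> u1
  u1 = c.c.(rec X. c.(c.c.X + (b.X)\{a,c})) + (b.(rec X. c.(c.c.X + (b.X)\{a,c})))\{a,c} has moves ··b··> u2, ··c··> u3
  u2 = (rec X. c.(c.c.X + (b.X)\{a,c}))\{a,c} has moves ∅
  u3 = c.(rec X. c.(c.c.X + (b.X)\{a,c})) has moves ··c··> u0
Q's transition system — 4 states:
  v0 = rec X. c.(c.c.X + (d.X)\{a,c}) has moves ··c··> v1
  v1 = c.c.(rec X. c.(c.c.X + (d.X)\{a,c})) + (d.(rec X. c.(c.c.X + (d.X)\{a,c})))\{a,c} has moves ··c··> v2, ··d··> v3
  v2 = c.(rec X. c.(c.c.X + (d.X)\{a,c})) has moves ··c··> v0
  v3 = (rec X. c.(c.c.X + (d.X)\{a,c}))\{a,c} has moves ∅
Executing cb from P (initial set {u0}):
  [1] c ⇒ {u1}
  [2] b ⇒ {u2}
  — P admits the full trace.
Executing cb from Q (initial set {v0}):
  [1] c ⇒ {v1}
  [2] b ⇒ ∅ (Q stuck)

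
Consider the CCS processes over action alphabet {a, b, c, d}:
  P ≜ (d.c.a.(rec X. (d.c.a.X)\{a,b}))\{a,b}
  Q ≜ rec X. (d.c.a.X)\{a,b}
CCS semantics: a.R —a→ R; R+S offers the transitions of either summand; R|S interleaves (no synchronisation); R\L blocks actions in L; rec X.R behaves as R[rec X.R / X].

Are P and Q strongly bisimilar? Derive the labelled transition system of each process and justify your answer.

LTS(P): 3 reachable states
  u0 = (d.c.a.(rec X. (d.c.a.X)\{a,b}))\{a,b} ⊢ =d=> u1
  u1 = (c.a.(rec X. (d.c.a.X)\{a,b}))\{a,b} ⊢ =c=> u2
  u2 = (a.(rec X. (d.c.a.X)\{a,b}))\{a,b} ⊢ deadlocked
LTS(Q): 3 reachable states
  v0 = rec X. (d.c.a.X)\{a,b} ⊢ =d=> v1
  v1 = (c.a.(rec X. (d.c.a.X)\{a,b}))\{a,b} ⊢ =c=> v2
  v2 = (a.(rec X. (d.c.a.X)\{a,b}))\{a,b} ⊢ deadlocked
Coarsest stable partition (strong bisimilarity classes):
  B0 = {u0, v0}
  B1 = {u1, v1}
  B2 = {u2, v2}
u0 ∈ B0, v0 ∈ B0 → same block

P ~ Q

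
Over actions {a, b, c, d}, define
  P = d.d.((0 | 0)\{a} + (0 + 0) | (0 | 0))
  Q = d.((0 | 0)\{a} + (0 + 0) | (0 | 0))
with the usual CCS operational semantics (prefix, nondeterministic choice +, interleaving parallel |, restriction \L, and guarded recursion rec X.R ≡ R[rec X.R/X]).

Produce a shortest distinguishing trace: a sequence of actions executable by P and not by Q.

LTS(P): 3 reachable states
  m0 = d.d.((0 | 0)\{a} + (0 + 0) | (0 | 0)) :: ··d··> m1
  m1 = d.((0 | 0)\{a} + (0 + 0) | (0 | 0)) :: ··d··> m2
  m2 = (0 | 0)\{a} + (0 + 0) | (0 | 0) :: (no moves)
LTS(Q): 2 reachable states
  n0 = d.((0 | 0)\{a} + (0 + 0) | (0 | 0)) :: ··d··> n1
  n1 = (0 | 0)\{a} + (0 + 0) | (0 | 0) :: (no moves)
Executing dd from P (initial set {m0}):
  step 1 (d): {m1}
  step 2 (d): {m2}
  ✓ P
Executing dd from Q (initial set {n0}):
  step 1 (d): {n1}
  step 2 (d): no successor for Q

dd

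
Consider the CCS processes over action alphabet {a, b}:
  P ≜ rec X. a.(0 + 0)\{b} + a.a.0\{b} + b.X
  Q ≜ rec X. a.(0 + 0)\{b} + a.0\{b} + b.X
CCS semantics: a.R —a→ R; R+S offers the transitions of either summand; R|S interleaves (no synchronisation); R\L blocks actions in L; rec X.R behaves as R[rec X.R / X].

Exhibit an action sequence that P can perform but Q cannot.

aa

P's transition system — 4 states:
  m0 = rec X. a.(0 + 0)\{b} + a.a.0\{b} + b.X → --a--▸ m1, --a--▸ m2, --b--▸ m0
  m1 = (0 + 0)\{b} → stopped
  m2 = a.0\{b} → --a--▸ m3
  m3 = 0\{b} → stopped
Q's transition system — 3 states:
  n0 = rec X. a.(0 + 0)\{b} + a.0\{b} + b.X → --a--▸ n1, --a--▸ n2, --b--▸ n0
  n1 = (0 + 0)\{b} → stopped
  n2 = 0\{b} → stopped
Run σ = ⟨aa⟩ on P: start {m0}
  step 1 (a): {m1, m2}
  step 2 (a): {m3}
  P completes σ.
Run σ = ⟨aa⟩ on Q: start {n0}
  step 1 (a): {n1, n2}
  step 2 (a): ∅  — Q cannot continue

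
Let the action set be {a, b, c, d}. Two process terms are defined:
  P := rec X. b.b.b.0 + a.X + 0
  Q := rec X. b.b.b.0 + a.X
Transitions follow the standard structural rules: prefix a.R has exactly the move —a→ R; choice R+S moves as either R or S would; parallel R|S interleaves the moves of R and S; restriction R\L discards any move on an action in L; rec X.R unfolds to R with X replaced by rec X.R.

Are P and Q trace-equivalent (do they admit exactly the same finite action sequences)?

trace-equivalent

P's transition system — 4 states:
  s0 = rec X. b.b.b.0 + a.X + 0 → =a=> s0, =b=> s1
  s1 = b.b.0 → =b=> s2
  s2 = b.0 → =b=> s3
  s3 = 0 → ·
Q's transition system — 4 states:
  t0 = rec X. b.b.b.0 + a.X → =a=> t0, =b=> t1
  t1 = b.b.0 → =b=> t2
  t2 = b.0 → =b=> t3
  t3 = 0 → ·
Partition-refinement fixed point:
  B0 = {s0, t0}
  B1 = {s1, t1}
  B2 = {s2, t2}
  B3 = {s3, t3}
s0 ∈ B0, t0 ∈ B0 → same block
Bisimilar ⇒ trace-equivalent.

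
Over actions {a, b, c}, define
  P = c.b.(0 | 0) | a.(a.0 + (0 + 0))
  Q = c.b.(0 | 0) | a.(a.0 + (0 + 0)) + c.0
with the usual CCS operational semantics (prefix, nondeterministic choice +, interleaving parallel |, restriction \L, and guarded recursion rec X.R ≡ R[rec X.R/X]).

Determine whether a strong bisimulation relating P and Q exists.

P's transition system — 9 states:
  p0 = c.b.(0 | 0) | a.(a.0 + (0 + 0)) :: -a-> p1, -c-> p2
  p1 = c.b.(0 | 0) | (a.0 + (0 + 0)) :: -a-> p3, -c-> p4
  p2 = b.(0 | 0) | a.(a.0 + (0 + 0)) :: -a-> p4, -b-> p5
  p3 = c.b.(0 | 0) | 0 :: -c-> p6
  p4 = b.(0 | 0) | (a.0 + (0 + 0)) :: -a-> p6, -b-> p7
  p5 = 0 | 0 | a.(a.0 + (0 + 0)) :: -a-> p7
  p6 = b.(0 | 0) | 0 :: -b-> p8
  p7 = 0 | 0 | (a.0 + (0 + 0)) :: -a-> p8
  p8 = 0 | 0 | 0 :: stopped
Q's transition system — 10 states:
  q0 = c.b.(0 | 0) | a.(a.0 + (0 + 0)) + c.0 :: -a-> q1, -c-> q2, -c-> q3
  q1 = c.b.(0 | 0) | (a.0 + (0 + 0)) :: -a-> q4, -c-> q5
  q2 = 0 :: stopped
  q3 = b.(0 | 0) | a.(a.0 + (0 + 0)) :: -a-> q5, -b-> q6
  q4 = c.b.(0 | 0) | 0 :: -c-> q7
  q5 = b.(0 | 0) | (a.0 + (0 + 0)) :: -a-> q7, -b-> q8
  q6 = 0 | 0 | a.(a.0 + (0 + 0)) :: -a-> q8
  q7 = b.(0 | 0) | 0 :: -b-> q9
  q8 = 0 | 0 | (a.0 + (0 + 0)) :: -a-> q9
  q9 = 0 | 0 | 0 :: stopped
Bisimilarity quotient blocks:
  B0 = {p0}
  B1 = {p2, q3}
  B2 = {p4, q5}
  B3 = {p7, q8}
  B4 = {p8, q2, q9}
  B5 = {p6, q7}
  B6 = {p5, q6}
  B7 = {p1, q1}
  B8 = {p3, q4}
  B9 = {q0}
p0 ∈ B0, q0 ∈ B9 → different blocks

not bisimilar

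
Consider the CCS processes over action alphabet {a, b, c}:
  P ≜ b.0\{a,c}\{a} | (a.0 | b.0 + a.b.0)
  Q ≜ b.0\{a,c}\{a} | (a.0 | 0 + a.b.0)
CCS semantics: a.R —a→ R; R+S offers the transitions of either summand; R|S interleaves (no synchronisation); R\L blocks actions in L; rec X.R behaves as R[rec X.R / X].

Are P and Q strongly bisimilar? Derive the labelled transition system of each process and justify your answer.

not bisimilar

LTS(P): 12 reachable states
  u0 = b.0\{a,c}\{a} | (a.0 | b.0 + a.b.0) ⊢ -a-> u1, -a-> u2, -b-> u3, -b-> u4
  u1 = b.0\{a,c}\{a} | (0 | b.0) ⊢ -b-> u5, -b-> u6
  u2 = b.0\{a,c}\{a} | b.0 ⊢ -b-> u7, -b-> u8
  u3 = 0\{a,c}\{a} | (a.0 | b.0 + a.b.0) ⊢ -a-> u5, -a-> u7, -b-> u9
  u4 = b.0\{a,c}\{a} | (a.0 | 0) ⊢ -a-> u6, -b-> u9
  u5 = 0\{a,c}\{a} | (0 | b.0) ⊢ -b-> u10
  u6 = b.0\{a,c}\{a} | (0 | 0) ⊢ -b-> u10
  u7 = 0\{a,c}\{a} | b.0 ⊢ -b-> u11
  u8 = b.0\{a,c}\{a} | 0 ⊢ -b-> u11
  u9 = 0\{a,c}\{a} | (a.0 | 0) ⊢ -a-> u10
  u10 = 0\{a,c}\{a} | (0 | 0) ⊢ stopped
  u11 = 0\{a,c}\{a} | 0 ⊢ stopped
LTS(Q): 8 reachable states
  v0 = b.0\{a,c}\{a} | (a.0 | 0 + a.b.0) ⊢ -a-> v1, -a-> v2, -b-> v3
  v1 = b.0\{a,c}\{a} | (0 | 0) ⊢ -b-> v4
  v2 = b.0\{a,c}\{a} | b.0 ⊢ -b-> v5, -b-> v6
  v3 = 0\{a,c}\{a} | (a.0 | 0 + a.b.0) ⊢ -a-> v4, -a-> v5
  v4 = 0\{a,c}\{a} | (0 | 0) ⊢ stopped
  v5 = 0\{a,c}\{a} | b.0 ⊢ -b-> v7
  v6 = b.0\{a,c}\{a} | 0 ⊢ -b-> v7
  v7 = 0\{a,c}\{a} | 0 ⊢ stopped
Bisimilarity quotient blocks:
  B0 = {u0}
  B1 = {u1, u2, v2}
  B2 = {u5, u6, u7, u8, v1, v5, v6}
  B3 = {u10, u11, v4, v7}
  B4 = {u3, u4}
  B5 = {u9}
  B6 = {v0}
  B7 = {v3}
u0 ∈ B0, v0 ∈ B6 → different blocks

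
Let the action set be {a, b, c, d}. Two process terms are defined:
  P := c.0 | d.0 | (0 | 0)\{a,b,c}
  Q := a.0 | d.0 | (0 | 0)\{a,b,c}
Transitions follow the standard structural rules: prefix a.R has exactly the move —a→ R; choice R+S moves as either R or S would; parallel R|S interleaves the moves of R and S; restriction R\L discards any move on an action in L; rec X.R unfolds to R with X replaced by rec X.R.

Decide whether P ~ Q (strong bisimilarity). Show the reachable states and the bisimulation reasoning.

LTS(P): 4 reachable states
  u0 = c.0 | d.0 | (0 | 0)\{a,b,c} | =c=> u1, =d=> u2
  u1 = 0 | d.0 | (0 | 0)\{a,b,c} | =d=> u3
  u2 = c.0 | 0 | (0 | 0)\{a,b,c} | =c=> u3
  u3 = 0 | 0 | (0 | 0)\{a,b,c} | (no moves)
LTS(Q): 4 reachable states
  v0 = a.0 | d.0 | (0 | 0)\{a,b,c} | =a=> v1, =d=> v2
  v1 = 0 | d.0 | (0 | 0)\{a,b,c} | =d=> v3
  v2 = a.0 | 0 | (0 | 0)\{a,b,c} | =a=> v3
  v3 = 0 | 0 | (0 | 0)\{a,b,c} | (no moves)
Partition-refinement fixed point:
  B0 = {u0}
  B1 = {u1, v1}
  B2 = {u3, v3}
  B3 = {u2}
  B4 = {v0}
  B5 = {v2}
u0 ∈ B0, v0 ∈ B4 → different blocks

not bisimilar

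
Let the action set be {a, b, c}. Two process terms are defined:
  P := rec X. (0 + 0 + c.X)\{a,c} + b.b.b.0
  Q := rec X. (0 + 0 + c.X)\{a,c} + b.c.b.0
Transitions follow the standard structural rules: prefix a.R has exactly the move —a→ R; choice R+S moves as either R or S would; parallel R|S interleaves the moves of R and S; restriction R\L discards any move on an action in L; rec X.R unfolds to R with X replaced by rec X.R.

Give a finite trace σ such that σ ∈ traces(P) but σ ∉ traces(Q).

bb

LTS(P): 4 reachable states
  m0 = rec X. (0 + 0 + c.X)\{a,c} + b.b.b.0 has moves --b--▸ m1
  m1 = b.b.0 has moves --b--▸ m2
  m2 = b.0 has moves --b--▸ m3
  m3 = 0 has moves (no moves)
LTS(Q): 4 reachable states
  n0 = rec X. (0 + 0 + c.X)\{a,c} + b.c.b.0 has moves --b--▸ n1
  n1 = c.b.0 has moves --c--▸ n2
  n2 = b.0 has moves --b--▸ n3
  n3 = 0 has moves (no moves)
Run σ = ⟨bb⟩ on P: start {m0}
  after b @ step 1: {m1}
  after b @ step 2: {m2}
  P completes σ.
Run σ = ⟨bb⟩ on Q: start {n0}
  after b @ step 1: {n1}
  after b @ step 2: ∅  — Q cannot continue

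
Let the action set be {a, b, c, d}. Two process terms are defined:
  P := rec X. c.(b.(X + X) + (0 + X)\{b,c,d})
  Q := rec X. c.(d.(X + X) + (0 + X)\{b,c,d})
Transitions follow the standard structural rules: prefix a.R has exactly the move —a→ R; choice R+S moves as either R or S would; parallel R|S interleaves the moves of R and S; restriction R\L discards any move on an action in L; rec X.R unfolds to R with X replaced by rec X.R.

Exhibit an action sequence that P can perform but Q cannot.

LTS(P): 3 reachable states
  s0 = rec X. c.(b.(X + X) + (0 + X)\{b,c,d}) :: —c→ s1
  s1 = b.((rec X. c.(b.(X + X) + (0 + X)\{b,c,d})) + (rec X. c.(b.(X + X) + (0 + X)\{b,c,d}))) + (0 + (rec X. c.(b.(X + X) + (0 + X)\{b,c,d})))\{b,c,d} :: —b→ s2
  s2 = (rec X. c.(b.(X + X) + (0 + X)\{b,c,d})) + (rec X. c.(b.(X + X) + (0 + X)\{b,c,d})) :: —c→ s1
LTS(Q): 3 reachable states
  t0 = rec X. c.(d.(X + X) + (0 + X)\{b,c,d}) :: —c→ t1
  t1 = d.((rec X. c.(d.(X + X) + (0 + X)\{b,c,d})) + (rec X. c.(d.(X + X) + (0 + X)\{b,c,d}))) + (0 + (rec X. c.(d.(X + X) + (0 + X)\{b,c,d})))\{b,c,d} :: —d→ t2
  t2 = (rec X. c.(d.(X + X) + (0 + X)\{b,c,d})) + (rec X. c.(d.(X + X) + (0 + X)\{b,c,d})) :: —c→ t1
Executing cb from P (initial set {s0}):
  step 1 (c): {s1}
  step 2 (b): {s2}
  — P admits the full trace.
Executing cb from Q (initial set {t0}):
  step 1 (c): {t1}
  step 2 (b): no successor for Q

cb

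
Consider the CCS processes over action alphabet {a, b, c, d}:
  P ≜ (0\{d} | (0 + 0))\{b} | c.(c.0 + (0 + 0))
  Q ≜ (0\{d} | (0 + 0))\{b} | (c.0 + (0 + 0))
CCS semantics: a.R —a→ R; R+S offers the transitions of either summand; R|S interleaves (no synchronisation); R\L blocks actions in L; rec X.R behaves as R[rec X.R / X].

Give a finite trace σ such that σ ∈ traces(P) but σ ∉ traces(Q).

P's transition system — 3 states:
  m0 = (0\{d} | (0 + 0))\{b} | c.(c.0 + (0 + 0)) :: =c=> m1
  m1 = (0\{d} | (0 + 0))\{b} | (c.0 + (0 + 0)) :: =c=> m2
  m2 = (0\{d} | (0 + 0))\{b} | 0 :: ·
Q's transition system — 2 states:
  n0 = (0\{d} | (0 + 0))\{b} | (c.0 + (0 + 0)) :: =c=> n1
  n1 = (0\{d} | (0 + 0))\{b} | 0 :: ·
Run σ = ⟨cc⟩ on P: start {m0}
  step 1 (c): {m1}
  step 2 (c): {m2}
  P completes σ.
Run σ = ⟨cc⟩ on Q: start {n0}
  step 1 (c): {n1}
  step 2 (c): ∅  — Q cannot continue

cc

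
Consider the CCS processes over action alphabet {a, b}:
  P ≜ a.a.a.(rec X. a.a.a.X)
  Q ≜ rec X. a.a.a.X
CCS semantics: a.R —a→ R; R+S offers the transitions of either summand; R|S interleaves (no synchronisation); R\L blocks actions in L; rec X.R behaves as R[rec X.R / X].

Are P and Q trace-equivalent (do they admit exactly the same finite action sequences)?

Reachable graph of P (4 states):
  u0 = a.a.a.(rec X. a.a.a.X) has moves —a→ u1
  u1 = a.a.(rec X. a.a.a.X) has moves —a→ u2
  u2 = a.(rec X. a.a.a.X) has moves —a→ u3
  u3 = rec X. a.a.a.X has moves —a→ u1
Reachable graph of Q (3 states):
  v0 = rec X. a.a.a.X has moves —a→ v1
  v1 = a.a.(rec X. a.a.a.X) has moves —a→ v2
  v2 = a.(rec X. a.a.a.X) has moves —a→ v0
Partition-refinement fixed point:
  B0 = {u0, u1, u2, u3, v0, v1, v2}
u0 ∈ B0, v0 ∈ B0 → same block
Bisimilar ⇒ trace-equivalent.

trace-equivalent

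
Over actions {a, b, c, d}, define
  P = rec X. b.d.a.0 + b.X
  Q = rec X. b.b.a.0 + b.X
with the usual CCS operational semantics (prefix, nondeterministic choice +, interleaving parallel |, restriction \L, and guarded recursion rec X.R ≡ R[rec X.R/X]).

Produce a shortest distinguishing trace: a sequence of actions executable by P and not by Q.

bd

P's transition system — 4 states:
  u0 = rec X. b.d.a.0 + b.X → —b→ u0, —b→ u1
  u1 = d.a.0 → —d→ u2
  u2 = a.0 → —a→ u3
  u3 = 0 → ·
Q's transition system — 4 states:
  v0 = rec X. b.b.a.0 + b.X → —b→ v0, —b→ v1
  v1 = b.a.0 → —b→ v2
  v2 = a.0 → —a→ v3
  v3 = 0 → ·
Trace ⟨bd⟩ through P, begin at {u0}:
  [1] b ⇒ {u0, u1}
  [2] d ⇒ {u2}
  P completes σ.
Trace ⟨bd⟩ through Q, begin at {v0}:
  [1] b ⇒ {v0, v1}
  [2] d ⇒ no successor for Q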